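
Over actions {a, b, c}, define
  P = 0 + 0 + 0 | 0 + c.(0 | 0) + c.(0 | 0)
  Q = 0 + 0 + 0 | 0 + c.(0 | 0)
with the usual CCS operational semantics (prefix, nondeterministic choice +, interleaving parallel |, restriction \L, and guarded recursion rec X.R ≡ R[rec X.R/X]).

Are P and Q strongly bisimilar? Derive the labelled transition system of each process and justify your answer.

bisimilar

LTS(P): 2 reachable states
  p0 = 0 + 0 + 0 | 0 + c.(0 | 0) + c.(0 | 0) :: --c--▸ p1
  p1 = 0 | 0 :: deadlocked
LTS(Q): 2 reachable states
  q0 = 0 + 0 + 0 | 0 + c.(0 | 0) :: --c--▸ q1
  q1 = 0 | 0 :: deadlocked
Coarsest stable partition (strong bisimilarity classes):
  B0 = {p0, q0}
  B1 = {p1, q1}
p0 ∈ B0, q0 ∈ B0 → same block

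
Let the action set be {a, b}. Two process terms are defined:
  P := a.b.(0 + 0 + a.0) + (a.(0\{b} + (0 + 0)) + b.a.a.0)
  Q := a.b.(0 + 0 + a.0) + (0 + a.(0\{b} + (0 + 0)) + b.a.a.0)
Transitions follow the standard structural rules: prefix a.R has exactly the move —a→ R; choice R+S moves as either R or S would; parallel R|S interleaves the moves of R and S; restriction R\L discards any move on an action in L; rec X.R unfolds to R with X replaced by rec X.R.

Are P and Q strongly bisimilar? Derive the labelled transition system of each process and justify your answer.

P ~ Q

LTS(P): 7 reachable states
  p0 = a.b.(0 + 0 + a.0) + (a.(0\{b} + (0 + 0)) + b.a.a.0) has moves ··a··> p1, ··a··> p2, ··b··> p3
  p1 = 0\{b} + (0 + 0) has moves ∅
  p2 = b.(0 + 0 + a.0) has moves ··b··> p4
  p3 = a.a.0 has moves ··a··> p5
  p4 = 0 + 0 + a.0 has moves ··a··> p6
  p5 = a.0 has moves ··a··> p6
  p6 = 0 has moves ∅
LTS(Q): 7 reachable states
  q0 = a.b.(0 + 0 + a.0) + (0 + a.(0\{b} + (0 + 0)) + b.a.a.0) has moves ··a··> q1, ··a··> q2, ··b··> q3
  q1 = 0\{b} + (0 + 0) has moves ∅
  q2 = b.(0 + 0 + a.0) has moves ··b··> q4
  q3 = a.a.0 has moves ··a··> q5
  q4 = 0 + 0 + a.0 has moves ··a··> q6
  q5 = a.0 has moves ··a··> q6
  q6 = 0 has moves ∅
Bisimilarity quotient blocks:
  B0 = {p0, q0}
  B1 = {p1, p6, q1, q6}
  B2 = {p2, q2}
  B3 = {p4, p5, q4, q5}
  B4 = {p3, q3}
p0 ∈ B0, q0 ∈ B0 → same block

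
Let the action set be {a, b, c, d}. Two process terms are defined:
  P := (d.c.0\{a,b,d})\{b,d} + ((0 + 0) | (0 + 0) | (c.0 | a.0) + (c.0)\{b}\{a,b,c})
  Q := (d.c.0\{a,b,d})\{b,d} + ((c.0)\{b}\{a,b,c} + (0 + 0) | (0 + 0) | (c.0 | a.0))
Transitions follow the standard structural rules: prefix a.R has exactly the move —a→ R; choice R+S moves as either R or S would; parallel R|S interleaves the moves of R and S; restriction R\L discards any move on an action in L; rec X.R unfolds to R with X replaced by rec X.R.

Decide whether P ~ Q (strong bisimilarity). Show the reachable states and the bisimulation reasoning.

LTS(P): 4 reachable states
  u0 = (d.c.0\{a,b,d})\{b,d} + ((0 + 0) | (0 + 0) | (c.0 | a.0) + (c.0)\{b}\{a,b,c}) ⊢ ··a··> u1, ··c··> u2
  u1 = (0 + 0) | (0 + 0) | (c.0 | 0) ⊢ ··c··> u3
  u2 = (0 + 0) | (0 + 0) | (0 | a.0) ⊢ ··a··> u3
  u3 = (0 + 0) | (0 + 0) | (0 | 0) ⊢ ·
LTS(Q): 4 reachable states
  v0 = (d.c.0\{a,b,d})\{b,d} + ((c.0)\{b}\{a,b,c} + (0 + 0) | (0 + 0) | (c.0 | a.0)) ⊢ ··a··> v1, ··c··> v2
  v1 = (0 + 0) | (0 + 0) | (c.0 | 0) ⊢ ··c··> v3
  v2 = (0 + 0) | (0 + 0) | (0 | a.0) ⊢ ··a··> v3
  v3 = (0 + 0) | (0 + 0) | (0 | 0) ⊢ ·
Coarsest stable partition (strong bisimilarity classes):
  B0 = {u0, v0}
  B1 = {u2, v2}
  B2 = {u3, v3}
  B3 = {u1, v1}
u0 ∈ B0, v0 ∈ B0 → same block

P ~ Q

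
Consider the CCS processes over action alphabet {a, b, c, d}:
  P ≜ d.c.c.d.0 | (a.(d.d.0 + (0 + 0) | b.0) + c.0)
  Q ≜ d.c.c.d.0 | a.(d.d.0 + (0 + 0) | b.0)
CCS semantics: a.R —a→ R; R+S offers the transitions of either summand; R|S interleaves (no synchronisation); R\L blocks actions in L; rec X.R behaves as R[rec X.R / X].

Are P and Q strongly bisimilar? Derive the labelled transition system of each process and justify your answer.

Reachable graph of P (25 states):
  s0 = d.c.c.d.0 | (a.(d.d.0 + (0 + 0) | b.0) + c.0) :: =a=> s1, =c=> s2, =d=> s3
  s1 = d.c.c.d.0 | (d.d.0 + (0 + 0) | b.0) :: =b=> s4, =d=> s5, =d=> s6
  s2 = d.c.c.d.0 | 0 :: =d=> s7
  s3 = c.c.d.0 | (a.(d.d.0 + (0 + 0) | b.0) + c.0) :: =a=> s5, =c=> s7, =c=> s8
  s4 = d.c.c.d.0 | ((0 + 0) | 0) :: =d=> s9
  s5 = c.c.d.0 | (d.d.0 + (0 + 0) | b.0) :: =b=> s9, =c=> s10, =d=> s11
  s6 = d.c.c.d.0 | d.0 :: =d=> s11, =d=> s2
  s7 = c.c.d.0 | 0 :: =c=> s12
  s8 = c.d.0 | (a.(d.d.0 + (0 + 0) | b.0) + c.0) :: =a=> s10, =c=> s12, =c=> s13
  s9 = c.c.d.0 | ((0 + 0) | 0) :: =c=> s14
  s10 = c.d.0 | (d.d.0 + (0 + 0) | b.0) :: =b=> s14, =c=> s15, =d=> s16
  s11 = c.c.d.0 | d.0 :: =c=> s16, =d=> s7
  s12 = c.d.0 | 0 :: =c=> s17
  s13 = d.0 | (a.(d.d.0 + (0 + 0) | b.0) + c.0) :: =a=> s15, =c=> s17, =d=> s18
  s14 = c.d.0 | ((0 + 0) | 0) :: =c=> s19
  s15 = d.0 | (d.d.0 + (0 + 0) | b.0) :: =b=> s19, =d=> s20, =d=> s21
  s16 = c.d.0 | d.0 :: =c=> s21, =d=> s12
  s17 = d.0 | 0 :: =d=> s22
  s18 = 0 | (a.(d.d.0 + (0 + 0) | b.0) + c.0) :: =a=> s20, =c=> s22
  s19 = d.0 | ((0 + 0) | 0) :: =d=> s23
  s20 = 0 | (d.d.0 + (0 + 0) | b.0) :: =b=> s23, =d=> s24
  s21 = d.0 | d.0 :: =d=> s17, =d=> s24
  s22 = 0 | 0 :: ∅
  s23 = 0 | ((0 + 0) | 0) :: ∅
  s24 = 0 | d.0 :: =d=> s22
Reachable graph of Q (25 states):
  t0 = d.c.c.d.0 | a.(d.d.0 + (0 + 0) | b.0) :: =a=> t1, =d=> t2
  t1 = d.c.c.d.0 | (d.d.0 + (0 + 0) | b.0) :: =b=> t3, =d=> t4, =d=> t5
  t2 = c.c.d.0 | a.(d.d.0 + (0 + 0) | b.0) :: =a=> t4, =c=> t6
  t3 = d.c.c.d.0 | ((0 + 0) | 0) :: =d=> t7
  t4 = c.c.d.0 | (d.d.0 + (0 + 0) | b.0) :: =b=> t7, =c=> t8, =d=> t9
  t5 = d.c.c.d.0 | d.0 :: =d=> t10, =d=> t9
  t6 = c.d.0 | a.(d.d.0 + (0 + 0) | b.0) :: =a=> t8, =c=> t11
  t7 = c.c.d.0 | ((0 + 0) | 0) :: =c=> t12
  t8 = c.d.0 | (d.d.0 + (0 + 0) | b.0) :: =b=> t12, =c=> t13, =d=> t14
  t9 = c.c.d.0 | d.0 :: =c=> t14, =d=> t15
  t10 = d.c.c.d.0 | 0 :: =d=> t15
  t11 = d.0 | a.(d.d.0 + (0 + 0) | b.0) :: =a=> t13, =d=> t16
  t12 = c.d.0 | ((0 + 0) | 0) :: =c=> t17
  t13 = d.0 | (d.d.0 + (0 + 0) | b.0) :: =b=> t17, =d=> t18, =d=> t19
  t14 = c.d.0 | d.0 :: =c=> t19, =d=> t20
  t15 = c.c.d.0 | 0 :: =c=> t20
  t16 = 0 | a.(d.d.0 + (0 + 0) | b.0) :: =a=> t18
  t17 = d.0 | ((0 + 0) | 0) :: =d=> t21
  t18 = 0 | (d.d.0 + (0 + 0) | b.0) :: =b=> t21, =d=> t22
  t19 = d.0 | d.0 :: =d=> t22, =d=> t23
  t20 = c.d.0 | 0 :: =c=> t23
  t21 = 0 | ((0 + 0) | 0) :: ∅
  t22 = 0 | d.0 :: =d=> t24
  t23 = d.0 | 0 :: =d=> t24
  t24 = 0 | 0 :: ∅
Bisimilarity quotient blocks:
  B0 = {s0}
  B1 = {s3}
  B2 = {s7, s9, t15, t7}
  B3 = {s12, s14, t12, t20}
  B4 = {s17, s19, s24, t17, t22, t23}
  B5 = {s22, s23, t21, t24}
  B6 = {s5, t4}
  B7 = {s11, t9}
  B8 = {s16, t14}
  B9 = {s21, t19}
  B10 = {s10, t8}
  B11 = {s15, t13}
  B12 = {s20, t18}
  B13 = {s8}
  B14 = {s13}
  B15 = {s18}
  B16 = {s1, t1}
  B17 = {s2, s4, t10, t3}
  B18 = {s6, t5}
  B19 = {t0}
  B20 = {t2}
  B21 = {t6}
  B22 = {t11}
  B23 = {t16}
s0 ∈ B0, t0 ∈ B19 → different blocks

P ≁ Q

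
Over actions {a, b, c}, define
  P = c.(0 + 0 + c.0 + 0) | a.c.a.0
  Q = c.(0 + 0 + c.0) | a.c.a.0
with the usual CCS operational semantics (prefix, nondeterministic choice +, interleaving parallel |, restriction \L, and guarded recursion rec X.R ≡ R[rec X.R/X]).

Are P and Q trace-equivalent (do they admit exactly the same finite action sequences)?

YES

P's transition system — 12 states:
  u0 = c.(0 + 0 + c.0 + 0) | a.c.a.0 | ··a··> u1, ··c··> u2
  u1 = c.(0 + 0 + c.0 + 0) | c.a.0 | ··c··> u3, ··c··> u4
  u2 = (0 + 0 + c.0 + 0) | a.c.a.0 | ··a··> u3, ··c··> u5
  u3 = (0 + 0 + c.0 + 0) | c.a.0 | ··c··> u6, ··c··> u7
  u4 = c.(0 + 0 + c.0 + 0) | a.0 | ··a··> u8, ··c··> u6
  u5 = 0 | a.c.a.0 | ··a··> u7
  u6 = (0 + 0 + c.0 + 0) | a.0 | ··a··> u9, ··c··> u10
  u7 = 0 | c.a.0 | ··c··> u10
  u8 = c.(0 + 0 + c.0 + 0) | 0 | ··c··> u9
  u9 = (0 + 0 + c.0 + 0) | 0 | ··c··> u11
  u10 = 0 | a.0 | ··a··> u11
  u11 = 0 | 0 | ·
Q's transition system — 12 states:
  v0 = c.(0 + 0 + c.0) | a.c.a.0 | ··a··> v1, ··c··> v2
  v1 = c.(0 + 0 + c.0) | c.a.0 | ··c··> v3, ··c··> v4
  v2 = (0 + 0 + c.0) | a.c.a.0 | ··a··> v3, ··c··> v5
  v3 = (0 + 0 + c.0) | c.a.0 | ··c··> v6, ··c··> v7
  v4 = c.(0 + 0 + c.0) | a.0 | ··a··> v8, ··c··> v6
  v5 = 0 | a.c.a.0 | ··a··> v7
  v6 = (0 + 0 + c.0) | a.0 | ··a··> v9, ··c··> v10
  v7 = 0 | c.a.0 | ··c··> v10
  v8 = c.(0 + 0 + c.0) | 0 | ··c··> v9
  v9 = (0 + 0 + c.0) | 0 | ··c··> v11
  v10 = 0 | a.0 | ··a··> v11
  v11 = 0 | 0 | ·
Bisimilarity quotient blocks:
  B0 = {u0, v0}
  B1 = {u2, v2}
  B2 = {u3, v3}
  B3 = {u6, v6}
  B4 = {u9, v9}
  B5 = {u11, v11}
  B6 = {u10, v10}
  B7 = {u7, v7}
  B8 = {u5, v5}
  B9 = {u1, v1}
  B10 = {u4, v4}
  B11 = {u8, v8}
u0 ∈ B0, v0 ∈ B0 → same block
Bisimilar ⇒ trace-equivalent.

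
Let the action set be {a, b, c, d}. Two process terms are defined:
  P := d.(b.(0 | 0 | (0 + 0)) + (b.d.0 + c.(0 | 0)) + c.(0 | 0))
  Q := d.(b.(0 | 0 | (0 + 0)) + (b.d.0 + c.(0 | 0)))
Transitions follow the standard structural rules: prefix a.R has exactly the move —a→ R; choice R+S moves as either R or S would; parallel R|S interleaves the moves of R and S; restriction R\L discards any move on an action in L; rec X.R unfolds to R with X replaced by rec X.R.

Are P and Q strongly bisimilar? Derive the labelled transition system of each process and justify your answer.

Reachable graph of P (6 states):
  u0 = d.(b.(0 | 0 | (0 + 0)) + (b.d.0 + c.(0 | 0)) + c.(0 | 0)) has moves ··d··> u1
  u1 = b.(0 | 0 | (0 + 0)) + (b.d.0 + c.(0 | 0)) + c.(0 | 0) has moves ··b··> u2, ··b··> u3, ··c··> u4
  u2 = 0 | 0 | (0 + 0) has moves deadlocked
  u3 = d.0 has moves ··d··> u5
  u4 = 0 | 0 has moves deadlocked
  u5 = 0 has moves deadlocked
Reachable graph of Q (6 states):
  v0 = d.(b.(0 | 0 | (0 + 0)) + (b.d.0 + c.(0 | 0))) has moves ··d··> v1
  v1 = b.(0 | 0 | (0 + 0)) + (b.d.0 + c.(0 | 0)) has moves ··b··> v2, ··b··> v3, ··c··> v4
  v2 = 0 | 0 | (0 + 0) has moves deadlocked
  v3 = d.0 has moves ··d··> v5
  v4 = 0 | 0 has moves deadlocked
  v5 = 0 has moves deadlocked
Coarsest stable partition (strong bisimilarity classes):
  B0 = {u0, v0}
  B1 = {u1, v1}
  B2 = {u3, v3}
  B3 = {u2, u4, u5, v2, v4, v5}
u0 ∈ B0, v0 ∈ B0 → same block

bisimilar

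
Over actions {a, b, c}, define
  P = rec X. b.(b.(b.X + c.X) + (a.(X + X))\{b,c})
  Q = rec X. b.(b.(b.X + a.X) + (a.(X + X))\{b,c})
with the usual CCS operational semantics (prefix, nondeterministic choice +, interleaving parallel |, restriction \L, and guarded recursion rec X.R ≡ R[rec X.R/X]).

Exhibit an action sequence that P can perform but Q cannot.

bbc

LTS(P): 4 reachable states
  s0 = rec X. b.(b.(b.X + c.X) + (a.(X + X))\{b,c}) ⊢ ··b··> s1
  s1 = b.(b.(rec X. b.(b.(b.X + c.X) + (a.(X + X))\{b,c})) + c.(rec X. b.(b.(b.X + c.X) + (a.(X + X))\{b,c}))) + (a.((rec X. b.(b.(b.X + c.X) + (a.(X + X))\{b,c})) + (rec X. b.(b.(b.X + c.X) + (a.(X + X))\{b,c}))))\{b,c} ⊢ ··a··> s2, ··b··> s3
  s2 = ((rec X. b.(b.(b.X + c.X) + (a.(X + X))\{b,c})) + (rec X. b.(b.(b.X + c.X) + (a.(X + X))\{b,c})))\{b,c} ⊢ (no moves)
  s3 = b.(rec X. b.(b.(b.X + c.X) + (a.(X + X))\{b,c})) + c.(rec X. b.(b.(b.X + c.X) + (a.(X + X))\{b,c})) ⊢ ··b··> s0, ··c··> s0
LTS(Q): 4 reachable states
  t0 = rec X. b.(b.(b.X + a.X) + (a.(X + X))\{b,c}) ⊢ ··b··> t1
  t1 = b.(b.(rec X. b.(b.(b.X + a.X) + (a.(X + X))\{b,c})) + a.(rec X. b.(b.(b.X + a.X) + (a.(X + X))\{b,c}))) + (a.((rec X. b.(b.(b.X + a.X) + (a.(X + X))\{b,c})) + (rec X. b.(b.(b.X + a.X) + (a.(X + X))\{b,c}))))\{b,c} ⊢ ··a··> t2, ··b··> t3
  t2 = ((rec X. b.(b.(b.X + a.X) + (a.(X + X))\{b,c})) + (rec X. b.(b.(b.X + a.X) + (a.(X + X))\{b,c})))\{b,c} ⊢ (no moves)
  t3 = b.(rec X. b.(b.(b.X + a.X) + (a.(X + X))\{b,c})) + a.(rec X. b.(b.(b.X + a.X) + (a.(X + X))\{b,c})) ⊢ ··a··> t0, ··b··> t0
Executing bbc from P (initial set {s0}):
  [1] b ⇒ {s1}
  [2] b ⇒ {s3}
  [3] c ⇒ {s0}
  P completes σ.
Executing bbc from Q (initial set {t0}):
  [1] b ⇒ {t1}
  [2] b ⇒ {t3}
  [3] c ⇒ ∅ (Q stuck)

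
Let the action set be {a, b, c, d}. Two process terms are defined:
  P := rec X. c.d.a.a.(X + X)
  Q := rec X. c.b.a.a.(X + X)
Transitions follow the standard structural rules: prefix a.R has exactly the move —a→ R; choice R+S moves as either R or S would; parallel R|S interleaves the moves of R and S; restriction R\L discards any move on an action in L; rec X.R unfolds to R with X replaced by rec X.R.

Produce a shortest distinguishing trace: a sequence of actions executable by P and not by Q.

LTS(P): 5 reachable states
  p0 = rec X. c.d.a.a.(X + X) | -c-> p1
  p1 = d.a.a.((rec X. c.d.a.a.(X + X)) + (rec X. c.d.a.a.(X + X))) | -d-> p2
  p2 = a.a.((rec X. c.d.a.a.(X + X)) + (rec X. c.d.a.a.(X + X))) | -a-> p3
  p3 = a.((rec X. c.d.a.a.(X + X)) + (rec X. c.d.a.a.(X + X))) | -a-> p4
  p4 = (rec X. c.d.a.a.(X + X)) + (rec X. c.d.a.a.(X + X)) | -c-> p1
LTS(Q): 5 reachable states
  q0 = rec X. c.b.a.a.(X + X) | -c-> q1
  q1 = b.a.a.((rec X. c.b.a.a.(X + X)) + (rec X. c.b.a.a.(X + X))) | -b-> q2
  q2 = a.a.((rec X. c.b.a.a.(X + X)) + (rec X. c.b.a.a.(X + X))) | -a-> q3
  q3 = a.((rec X. c.b.a.a.(X + X)) + (rec X. c.b.a.a.(X + X))) | -a-> q4
  q4 = (rec X. c.b.a.a.(X + X)) + (rec X. c.b.a.a.(X + X)) | -c-> q1
Executing cd from P (initial set {p0}):
  after c @ step 1: {p1}
  after d @ step 2: {p2}
  — P admits the full trace.
Executing cd from Q (initial set {q0}):
  after c @ step 1: {q1}
  after d @ step 2: ∅ (Q stuck)

cd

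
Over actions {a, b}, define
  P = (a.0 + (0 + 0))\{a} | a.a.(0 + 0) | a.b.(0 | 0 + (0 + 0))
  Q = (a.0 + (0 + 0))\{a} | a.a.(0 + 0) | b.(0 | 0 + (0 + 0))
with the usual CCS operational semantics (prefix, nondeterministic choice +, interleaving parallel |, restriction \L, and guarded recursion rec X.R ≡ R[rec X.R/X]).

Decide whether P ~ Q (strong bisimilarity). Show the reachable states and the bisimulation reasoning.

P's transition system — 9 states:
  s0 = (a.0 + (0 + 0))\{a} | a.a.(0 + 0) | a.b.(0 | 0 + (0 + 0)) | ··a··> s1, ··a··> s2
  s1 = (a.0 + (0 + 0))\{a} | a.(0 + 0) | a.b.(0 | 0 + (0 + 0)) | ··a··> s3, ··a··> s4
  s2 = (a.0 + (0 + 0))\{a} | a.a.(0 + 0) | b.(0 | 0 + (0 + 0)) | ··a··> s4, ··b··> s5
  s3 = (a.0 + (0 + 0))\{a} | (0 + 0) | a.b.(0 | 0 + (0 + 0)) | ··a··> s6
  s4 = (a.0 + (0 + 0))\{a} | a.(0 + 0) | b.(0 | 0 + (0 + 0)) | ··a··> s6, ··b··> s7
  s5 = (a.0 + (0 + 0))\{a} | a.a.(0 + 0) | (0 | 0 + (0 + 0)) | ··a··> s7
  s6 = (a.0 + (0 + 0))\{a} | (0 + 0) | b.(0 | 0 + (0 + 0)) | ··b··> s8
  s7 = (a.0 + (0 + 0))\{a} | a.(0 + 0) | (0 | 0 + (0 + 0)) | ··a··> s8
  s8 = (a.0 + (0 + 0))\{a} | (0 + 0) | (0 | 0 + (0 + 0)) | (no moves)
Q's transition system — 6 states:
  t0 = (a.0 + (0 + 0))\{a} | a.a.(0 + 0) | b.(0 | 0 + (0 + 0)) | ··a··> t1, ··b··> t2
  t1 = (a.0 + (0 + 0))\{a} | a.(0 + 0) | b.(0 | 0 + (0 + 0)) | ··a··> t3, ··b··> t4
  t2 = (a.0 + (0 + 0))\{a} | a.a.(0 + 0) | (0 | 0 + (0 + 0)) | ··a··> t4
  t3 = (a.0 + (0 + 0))\{a} | (0 + 0) | b.(0 | 0 + (0 + 0)) | ··b··> t5
  t4 = (a.0 + (0 + 0))\{a} | a.(0 + 0) | (0 | 0 + (0 + 0)) | ··a··> t5
  t5 = (a.0 + (0 + 0))\{a} | (0 + 0) | (0 | 0 + (0 + 0)) | (no moves)
Coarsest stable partition (strong bisimilarity classes):
  B0 = {s0}
  B1 = {s1}
  B2 = {s3}
  B3 = {s6, t3}
  B4 = {s8, t5}
  B5 = {s4, t1}
  B6 = {s7, t4}
  B7 = {s2, t0}
  B8 = {s5, t2}
s0 ∈ B0, t0 ∈ B7 → different blocks

P ≁ Q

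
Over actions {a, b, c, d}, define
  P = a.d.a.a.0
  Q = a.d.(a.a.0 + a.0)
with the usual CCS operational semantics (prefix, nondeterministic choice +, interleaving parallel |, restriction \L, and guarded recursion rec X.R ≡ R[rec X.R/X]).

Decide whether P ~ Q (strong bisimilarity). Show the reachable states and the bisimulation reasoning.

NO

LTS(P): 5 reachable states
  p0 = a.d.a.a.0 :: ··a··> p1
  p1 = d.a.a.0 :: ··d··> p2
  p2 = a.a.0 :: ··a··> p3
  p3 = a.0 :: ··a··> p4
  p4 = 0 :: stopped
LTS(Q): 5 reachable states
  q0 = a.d.(a.a.0 + a.0) :: ··a··> q1
  q1 = d.(a.a.0 + a.0) :: ··d··> q2
  q2 = a.a.0 + a.0 :: ··a··> q3, ··a··> q4
  q3 = 0 :: stopped
  q4 = a.0 :: ··a··> q3
Partition-refinement fixed point:
  B0 = {p0}
  B1 = {p1}
  B2 = {p2}
  B3 = {p3, q4}
  B4 = {p4, q3}
  B5 = {q0}
  B6 = {q1}
  B7 = {q2}
p0 ∈ B0, q0 ∈ B5 → different blocks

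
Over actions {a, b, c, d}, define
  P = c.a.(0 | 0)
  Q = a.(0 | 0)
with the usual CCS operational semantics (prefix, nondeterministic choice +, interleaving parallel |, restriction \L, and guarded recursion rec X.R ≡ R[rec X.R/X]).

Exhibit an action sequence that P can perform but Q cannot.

LTS(P): 3 reachable states
  u0 = c.a.(0 | 0) :: --c--▸ u1
  u1 = a.(0 | 0) :: --a--▸ u2
  u2 = 0 | 0 :: stopped
LTS(Q): 2 reachable states
  v0 = a.(0 | 0) :: --a--▸ v1
  v1 = 0 | 0 :: stopped
Trace ⟨c⟩ through P, begin at {u0}:
  step 1 (c): {u1}
  — P admits the full trace.
Trace ⟨c⟩ through Q, begin at {v0}:
  step 1 (c): ∅ (Q stuck)

c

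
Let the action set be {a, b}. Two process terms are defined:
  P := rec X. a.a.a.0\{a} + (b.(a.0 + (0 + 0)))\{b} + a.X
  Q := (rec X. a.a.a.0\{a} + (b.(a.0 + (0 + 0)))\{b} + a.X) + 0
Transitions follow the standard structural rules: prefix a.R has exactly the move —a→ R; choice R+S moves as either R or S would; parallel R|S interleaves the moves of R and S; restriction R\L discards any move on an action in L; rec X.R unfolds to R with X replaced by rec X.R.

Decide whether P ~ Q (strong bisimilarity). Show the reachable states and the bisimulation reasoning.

LTS(P): 4 reachable states
  s0 = rec X. a.a.a.0\{a} + (b.(a.0 + (0 + 0)))\{b} + a.X :: ··a··> s0, ··a··> s1
  s1 = a.a.0\{a} :: ··a··> s2
  s2 = a.0\{a} :: ··a··> s3
  s3 = 0\{a} :: (no moves)
LTS(Q): 5 reachable states
  t0 = (rec X. a.a.a.0\{a} + (b.(a.0 + (0 + 0)))\{b} + a.X) + 0 :: ··a··> t1, ··a··> t2
  t1 = a.a.0\{a} :: ··a··> t3
  t2 = rec X. a.a.a.0\{a} + (b.(a.0 + (0 + 0)))\{b} + a.X :: ··a··> t1, ··a··> t2
  t3 = a.0\{a} :: ··a··> t4
  t4 = 0\{a} :: (no moves)
Bisimilarity quotient blocks:
  B0 = {s0, t0, t2}
  B1 = {s1, t1}
  B2 = {s2, t3}
  B3 = {s3, t4}
s0 ∈ B0, t0 ∈ B0 → same block

YES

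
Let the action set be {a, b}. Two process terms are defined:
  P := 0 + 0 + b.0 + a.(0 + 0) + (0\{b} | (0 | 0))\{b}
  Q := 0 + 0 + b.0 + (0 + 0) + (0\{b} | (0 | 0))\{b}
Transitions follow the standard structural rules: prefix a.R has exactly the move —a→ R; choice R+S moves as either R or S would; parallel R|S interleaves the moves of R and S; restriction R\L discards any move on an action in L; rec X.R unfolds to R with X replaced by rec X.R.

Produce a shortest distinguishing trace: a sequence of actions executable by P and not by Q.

Reachable graph of P (3 states):
  p0 = 0 + 0 + b.0 + a.(0 + 0) + (0\{b} | (0 | 0))\{b} :: -a-> p1, -b-> p2
  p1 = 0 + 0 :: deadlocked
  p2 = 0 :: deadlocked
Reachable graph of Q (2 states):
  q0 = 0 + 0 + b.0 + (0 + 0) + (0\{b} | (0 | 0))\{b} :: -b-> q1
  q1 = 0 :: deadlocked
Run σ = ⟨a⟩ on P: start {p0}
  after a @ step 1: {p1}
  ✓ P
Run σ = ⟨a⟩ on Q: start {q0}
  after a @ step 1: no successor for Q

a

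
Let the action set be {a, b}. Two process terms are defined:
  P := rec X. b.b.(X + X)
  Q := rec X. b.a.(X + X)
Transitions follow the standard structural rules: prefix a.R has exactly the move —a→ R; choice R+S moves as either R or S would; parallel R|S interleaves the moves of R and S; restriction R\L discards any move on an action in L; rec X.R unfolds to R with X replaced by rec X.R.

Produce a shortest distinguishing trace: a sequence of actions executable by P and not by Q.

bb

Reachable graph of P (3 states):
  s0 = rec X. b.b.(X + X) → =b=> s1
  s1 = b.((rec X. b.b.(X + X)) + (rec X. b.b.(X + X))) → =b=> s2
  s2 = (rec X. b.b.(X + X)) + (rec X. b.b.(X + X)) → =b=> s1
Reachable graph of Q (3 states):
  t0 = rec X. b.a.(X + X) → =b=> t1
  t1 = a.((rec X. b.a.(X + X)) + (rec X. b.a.(X + X))) → =a=> t2
  t2 = (rec X. b.a.(X + X)) + (rec X. b.a.(X + X)) → =b=> t1
Executing bb from P (initial set {s0}):
  after b @ step 1: {s1}
  after b @ step 2: {s2}
  ✓ P
Executing bb from Q (initial set {t0}):
  after b @ step 1: {t1}
  after b @ step 2: ∅  — Q cannot continue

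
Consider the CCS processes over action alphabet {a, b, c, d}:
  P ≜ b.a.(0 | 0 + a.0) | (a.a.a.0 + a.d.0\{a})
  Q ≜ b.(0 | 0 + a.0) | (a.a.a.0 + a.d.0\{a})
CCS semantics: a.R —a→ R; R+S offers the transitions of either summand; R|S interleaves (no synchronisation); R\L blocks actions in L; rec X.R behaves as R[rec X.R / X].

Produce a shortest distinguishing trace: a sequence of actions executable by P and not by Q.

abaad

P's transition system — 24 states:
  m0 = b.a.(0 | 0 + a.0) | (a.a.a.0 + a.d.0\{a}) → --a--▸ m1, --a--▸ m2, --b--▸ m3
  m1 = b.a.(0 | 0 + a.0) | a.a.0 → --a--▸ m4, --b--▸ m5
  m2 = b.a.(0 | 0 + a.0) | d.0\{a} → --b--▸ m6, --d--▸ m7
  m3 = a.(0 | 0 + a.0) | (a.a.a.0 + a.d.0\{a}) → --a--▸ m5, --a--▸ m6, --a--▸ m8
  m4 = b.a.(0 | 0 + a.0) | a.0 → --a--▸ m9, --b--▸ m10
  m5 = a.(0 | 0 + a.0) | a.a.0 → --a--▸ m10, --a--▸ m11
  m6 = a.(0 | 0 + a.0) | d.0\{a} → --a--▸ m12, --d--▸ m13
  m7 = b.a.(0 | 0 + a.0) | 0\{a} → --b--▸ m13
  m8 = (0 | 0 + a.0) | (a.a.a.0 + a.d.0\{a}) → --a--▸ m11, --a--▸ m12, --a--▸ m14
  m9 = b.a.(0 | 0 + a.0) | 0 → --b--▸ m15
  m10 = a.(0 | 0 + a.0) | a.0 → --a--▸ m15, --a--▸ m16
  m11 = (0 | 0 + a.0) | a.a.0 → --a--▸ m16, --a--▸ m17
  m12 = (0 | 0 + a.0) | d.0\{a} → --a--▸ m18, --d--▸ m19
  m13 = a.(0 | 0 + a.0) | 0\{a} → --a--▸ m19
  m14 = 0 | (a.a.a.0 + a.d.0\{a}) → --a--▸ m17, --a--▸ m18
  m15 = a.(0 | 0 + a.0) | 0 → --a--▸ m20
  m16 = (0 | 0 + a.0) | a.0 → --a--▸ m20, --a--▸ m21
  m17 = 0 | a.a.0 → --a--▸ m21
  m18 = 0 | d.0\{a} → --d--▸ m22
  m19 = (0 | 0 + a.0) | 0\{a} → --a--▸ m22
  m20 = (0 | 0 + a.0) | 0 → --a--▸ m23
  m21 = 0 | a.0 → --a--▸ m23
  m22 = 0 | 0\{a} → deadlocked
  m23 = 0 | 0 → deadlocked
Q's transition system — 18 states:
  n0 = b.(0 | 0 + a.0) | (a.a.a.0 + a.d.0\{a}) → --a--▸ n1, --a--▸ n2, --b--▸ n3
  n1 = b.(0 | 0 + a.0) | a.a.0 → --a--▸ n4, --b--▸ n5
  n2 = b.(0 | 0 + a.0) | d.0\{a} → --b--▸ n6, --d--▸ n7
  n3 = (0 | 0 + a.0) | (a.a.a.0 + a.d.0\{a}) → --a--▸ n5, --a--▸ n6, --a--▸ n8
  n4 = b.(0 | 0 + a.0) | a.0 → --a--▸ n9, --b--▸ n10
  n5 = (0 | 0 + a.0) | a.a.0 → --a--▸ n10, --a--▸ n11
  n6 = (0 | 0 + a.0) | d.0\{a} → --a--▸ n12, --d--▸ n13
  n7 = b.(0 | 0 + a.0) | 0\{a} → --b--▸ n13
  n8 = 0 | (a.a.a.0 + a.d.0\{a}) → --a--▸ n11, --a--▸ n12
  n9 = b.(0 | 0 + a.0) | 0 → --b--▸ n14
  n10 = (0 | 0 + a.0) | a.0 → --a--▸ n14, --a--▸ n15
  n11 = 0 | a.a.0 → --a--▸ n15
  n12 = 0 | d.0\{a} → --d--▸ n16
  n13 = (0 | 0 + a.0) | 0\{a} → --a--▸ n16
  n14 = (0 | 0 + a.0) | 0 → --a--▸ n17
  n15 = 0 | a.0 → --a--▸ n17
  n16 = 0 | 0\{a} → deadlocked
  n17 = 0 | 0 → deadlocked
Trace ⟨abaad⟩ through P, begin at {m0}:
  step 1 (a): {m1, m2}
  step 2 (b): {m5, m6}
  step 3 (a): {m10, m11, m12}
  step 4 (a): {m15, m16, m17, m18}
  step 5 (d): {m22}
  P completes σ.
Trace ⟨abaad⟩ through Q, begin at {n0}:
  step 1 (a): {n1, n2}
  step 2 (b): {n5, n6}
  step 3 (a): {n10, n11, n12}
  step 4 (a): {n14, n15}
  step 5 (d): ∅  — Q cannot continue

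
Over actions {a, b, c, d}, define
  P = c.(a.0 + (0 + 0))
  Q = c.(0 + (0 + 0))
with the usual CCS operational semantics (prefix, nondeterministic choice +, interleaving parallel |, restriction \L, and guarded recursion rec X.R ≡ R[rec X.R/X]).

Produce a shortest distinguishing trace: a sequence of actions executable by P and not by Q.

P's transition system — 3 states:
  p0 = c.(a.0 + (0 + 0)) :: ··c··> p1
  p1 = a.0 + (0 + 0) :: ··a··> p2
  p2 = 0 :: ∅
Q's transition system — 2 states:
  q0 = c.(0 + (0 + 0)) :: ··c··> q1
  q1 = 0 + (0 + 0) :: ∅
Run σ = ⟨ca⟩ on P: start {p0}
  [1] c ⇒ {p1}
  [2] a ⇒ {p2}
  P completes σ.
Run σ = ⟨ca⟩ on Q: start {q0}
  [1] c ⇒ {q1}
  [2] a ⇒ no successor for Q

ca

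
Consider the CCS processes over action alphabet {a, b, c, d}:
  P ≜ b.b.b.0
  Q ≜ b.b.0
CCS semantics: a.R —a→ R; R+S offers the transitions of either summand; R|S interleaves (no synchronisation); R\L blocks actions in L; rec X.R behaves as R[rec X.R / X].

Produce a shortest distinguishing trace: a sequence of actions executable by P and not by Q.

LTS(P): 4 reachable states
  s0 = b.b.b.0 | =b=> s1
  s1 = b.b.0 | =b=> s2
  s2 = b.0 | =b=> s3
  s3 = 0 | ∅
LTS(Q): 3 reachable states
  t0 = b.b.0 | =b=> t1
  t1 = b.0 | =b=> t2
  t2 = 0 | ∅
Executing bbb from P (initial set {s0}):
  after b @ step 1: {s1}
  after b @ step 2: {s2}
  after b @ step 3: {s3}
  P completes σ.
Executing bbb from Q (initial set {t0}):
  after b @ step 1: {t1}
  after b @ step 2: {t2}
  after b @ step 3: no successor for Q

bbb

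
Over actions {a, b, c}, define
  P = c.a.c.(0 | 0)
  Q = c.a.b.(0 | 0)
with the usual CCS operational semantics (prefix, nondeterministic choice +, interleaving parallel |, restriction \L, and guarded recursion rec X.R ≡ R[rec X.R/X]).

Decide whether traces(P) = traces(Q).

traces(P) ≠ traces(Q) — witness ⟨cac⟩

P's transition system — 4 states:
  p0 = c.a.c.(0 | 0) → ··c··> p1
  p1 = a.c.(0 | 0) → ··a··> p2
  p2 = c.(0 | 0) → ··c··> p3
  p3 = 0 | 0 → deadlocked
Q's transition system — 4 states:
  q0 = c.a.b.(0 | 0) → ··c··> q1
  q1 = a.b.(0 | 0) → ··a··> q2
  q2 = b.(0 | 0) → ··b··> q3
  q3 = 0 | 0 → deadlocked
Executing cac from P (initial set {p0}):
  [1] c ⇒ {p1}
  [2] a ⇒ {p2}
  [3] c ⇒ {p3}
  P completes σ.
Executing cac from Q (initial set {q0}):
  [1] c ⇒ {q1}
  [2] a ⇒ {q2}
  [3] c ⇒ no successor for Q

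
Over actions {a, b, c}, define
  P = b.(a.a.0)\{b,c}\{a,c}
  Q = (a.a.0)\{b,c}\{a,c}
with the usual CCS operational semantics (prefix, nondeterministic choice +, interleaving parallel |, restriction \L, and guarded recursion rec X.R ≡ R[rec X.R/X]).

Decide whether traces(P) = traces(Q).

NO — witness ⟨b⟩

Reachable graph of P (2 states):
  u0 = b.(a.a.0)\{b,c}\{a,c} → ··b··> u1
  u1 = (a.a.0)\{b,c}\{a,c} → ·
Reachable graph of Q (1 states):
  v0 = (a.a.0)\{b,c}\{a,c} → ·
Trace ⟨b⟩ through P, begin at {u0}:
  step 1 (b): {u1}
  — P admits the full trace.
Trace ⟨b⟩ through Q, begin at {v0}:
  step 1 (b): ∅  — Q cannot continue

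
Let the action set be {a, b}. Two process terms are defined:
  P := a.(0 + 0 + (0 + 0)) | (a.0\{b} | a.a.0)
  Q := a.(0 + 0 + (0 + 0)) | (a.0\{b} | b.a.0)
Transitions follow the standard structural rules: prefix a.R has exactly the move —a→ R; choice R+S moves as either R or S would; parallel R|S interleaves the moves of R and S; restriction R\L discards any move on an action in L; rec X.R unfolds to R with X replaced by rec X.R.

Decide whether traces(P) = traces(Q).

P's transition system — 12 states:
  s0 = a.(0 + 0 + (0 + 0)) | (a.0\{b} | a.a.0) | =a=> s1, =a=> s2, =a=> s3
  s1 = (0 + 0 + (0 + 0)) | (a.0\{b} | a.a.0) | =a=> s4, =a=> s5
  s2 = a.(0 + 0 + (0 + 0)) | (0\{b} | a.a.0) | =a=> s4, =a=> s6
  s3 = a.(0 + 0 + (0 + 0)) | (a.0\{b} | a.0) | =a=> s5, =a=> s6, =a=> s7
  s4 = (0 + 0 + (0 + 0)) | (0\{b} | a.a.0) | =a=> s8
  s5 = (0 + 0 + (0 + 0)) | (a.0\{b} | a.0) | =a=> s8, =a=> s9
  s6 = a.(0 + 0 + (0 + 0)) | (0\{b} | a.0) | =a=> s10, =a=> s8
  s7 = a.(0 + 0 + (0 + 0)) | (a.0\{b} | 0) | =a=> s10, =a=> s9
  s8 = (0 + 0 + (0 + 0)) | (0\{b} | a.0) | =a=> s11
  s9 = (0 + 0 + (0 + 0)) | (a.0\{b} | 0) | =a=> s11
  s10 = a.(0 + 0 + (0 + 0)) | (0\{b} | 0) | =a=> s11
  s11 = (0 + 0 + (0 + 0)) | (0\{b} | 0) | ∅
Q's transition system — 12 states:
  t0 = a.(0 + 0 + (0 + 0)) | (a.0\{b} | b.a.0) | =a=> t1, =a=> t2, =b=> t3
  t1 = (0 + 0 + (0 + 0)) | (a.0\{b} | b.a.0) | =a=> t4, =b=> t5
  t2 = a.(0 + 0 + (0 + 0)) | (0\{b} | b.a.0) | =a=> t4, =b=> t6
  t3 = a.(0 + 0 + (0 + 0)) | (a.0\{b} | a.0) | =a=> t5, =a=> t6, =a=> t7
  t4 = (0 + 0 + (0 + 0)) | (0\{b} | b.a.0) | =b=> t8
  t5 = (0 + 0 + (0 + 0)) | (a.0\{b} | a.0) | =a=> t8, =a=> t9
  t6 = a.(0 + 0 + (0 + 0)) | (0\{b} | a.0) | =a=> t10, =a=> t8
  t7 = a.(0 + 0 + (0 + 0)) | (a.0\{b} | 0) | =a=> t10, =a=> t9
  t8 = (0 + 0 + (0 + 0)) | (0\{b} | a.0) | =a=> t11
  t9 = (0 + 0 + (0 + 0)) | (a.0\{b} | 0) | =a=> t11
  t10 = a.(0 + 0 + (0 + 0)) | (0\{b} | 0) | =a=> t11
  t11 = (0 + 0 + (0 + 0)) | (0\{b} | 0) | ∅
Run σ = ⟨aaa⟩ on P: start {s0}
  step 1 (a): {s1, s2, s3}
  step 2 (a): {s4, s5, s6, s7}
  step 3 (a): {s10, s8, s9}
  — P admits the full trace.
Run σ = ⟨aaa⟩ on Q: start {t0}
  step 1 (a): {t1, t2}
  step 2 (a): {t4}
  step 3 (a): ∅ (Q stuck)

traces(P) ≠ traces(Q) — witness ⟨aaa⟩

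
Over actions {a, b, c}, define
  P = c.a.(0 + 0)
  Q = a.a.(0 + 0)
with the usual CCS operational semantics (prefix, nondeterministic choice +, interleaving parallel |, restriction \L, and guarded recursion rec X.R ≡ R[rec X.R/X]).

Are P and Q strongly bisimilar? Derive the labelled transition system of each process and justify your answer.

Reachable graph of P (3 states):
  p0 = c.a.(0 + 0) has moves =c=> p1
  p1 = a.(0 + 0) has moves =a=> p2
  p2 = 0 + 0 has moves ·
Reachable graph of Q (3 states):
  q0 = a.a.(0 + 0) has moves =a=> q1
  q1 = a.(0 + 0) has moves =a=> q2
  q2 = 0 + 0 has moves ·
Bisimilarity quotient blocks:
  B0 = {p0}
  B1 = {p1, q1}
  B2 = {p2, q2}
  B3 = {q0}
p0 ∈ B0, q0 ∈ B3 → different blocks

P ≁ Q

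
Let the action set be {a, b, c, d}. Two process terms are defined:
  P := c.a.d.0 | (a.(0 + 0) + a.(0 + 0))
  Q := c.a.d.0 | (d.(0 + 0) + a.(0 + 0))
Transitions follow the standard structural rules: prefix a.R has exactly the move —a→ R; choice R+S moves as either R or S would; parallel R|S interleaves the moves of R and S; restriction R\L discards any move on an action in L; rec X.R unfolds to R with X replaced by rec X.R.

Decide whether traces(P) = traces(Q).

LTS(P): 8 reachable states
  s0 = c.a.d.0 | (a.(0 + 0) + a.(0 + 0)) → --a--▸ s1, --c--▸ s2
  s1 = c.a.d.0 | (0 + 0) → --c--▸ s3
  s2 = a.d.0 | (a.(0 + 0) + a.(0 + 0)) → --a--▸ s3, --a--▸ s4
  s3 = a.d.0 | (0 + 0) → --a--▸ s5
  s4 = d.0 | (a.(0 + 0) + a.(0 + 0)) → --a--▸ s5, --d--▸ s6
  s5 = d.0 | (0 + 0) → --d--▸ s7
  s6 = 0 | (a.(0 + 0) + a.(0 + 0)) → --a--▸ s7
  s7 = 0 | (0 + 0) → stopped
LTS(Q): 8 reachable states
  t0 = c.a.d.0 | (d.(0 + 0) + a.(0 + 0)) → --a--▸ t1, --c--▸ t2, --d--▸ t1
  t1 = c.a.d.0 | (0 + 0) → --c--▸ t3
  t2 = a.d.0 | (d.(0 + 0) + a.(0 + 0)) → --a--▸ t3, --a--▸ t4, --d--▸ t3
  t3 = a.d.0 | (0 + 0) → --a--▸ t5
  t4 = d.0 | (d.(0 + 0) + a.(0 + 0)) → --a--▸ t5, --d--▸ t5, --d--▸ t6
  t5 = d.0 | (0 + 0) → --d--▸ t7
  t6 = 0 | (d.(0 + 0) + a.(0 + 0)) → --a--▸ t7, --d--▸ t7
  t7 = 0 | (0 + 0) → stopped
Trace ⟨d⟩ through Q, begin at {t0}:
  [1] d ⇒ {t1}
  ✓ Q
Trace ⟨d⟩ through P, begin at {s0}:
  [1] d ⇒ ∅  — P cannot continue

trace-distinct — witness ⟨d⟩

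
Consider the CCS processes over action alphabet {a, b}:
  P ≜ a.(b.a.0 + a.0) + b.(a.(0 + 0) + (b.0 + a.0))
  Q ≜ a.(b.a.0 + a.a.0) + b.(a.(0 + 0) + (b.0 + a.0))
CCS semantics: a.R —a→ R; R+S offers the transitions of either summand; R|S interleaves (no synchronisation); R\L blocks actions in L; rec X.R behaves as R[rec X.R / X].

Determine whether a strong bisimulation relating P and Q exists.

LTS(P): 6 reachable states
  u0 = a.(b.a.0 + a.0) + b.(a.(0 + 0) + (b.0 + a.0)) :: —a→ u1, —b→ u2
  u1 = b.a.0 + a.0 :: —a→ u3, —b→ u4
  u2 = a.(0 + 0) + (b.0 + a.0) :: —a→ u3, —a→ u5, —b→ u3
  u3 = 0 :: deadlocked
  u4 = a.0 :: —a→ u3
  u5 = 0 + 0 :: deadlocked
LTS(Q): 6 reachable states
  v0 = a.(b.a.0 + a.a.0) + b.(a.(0 + 0) + (b.0 + a.0)) :: —a→ v1, —b→ v2
  v1 = b.a.0 + a.a.0 :: —a→ v3, —b→ v3
  v2 = a.(0 + 0) + (b.0 + a.0) :: —a→ v4, —a→ v5, —b→ v4
  v3 = a.0 :: —a→ v4
  v4 = 0 :: deadlocked
  v5 = 0 + 0 :: deadlocked
Coarsest stable partition (strong bisimilarity classes):
  B0 = {u0}
  B1 = {u1}
  B2 = {u3, u5, v4, v5}
  B3 = {u4, v3}
  B4 = {u2, v2}
  B5 = {v0}
  B6 = {v1}
u0 ∈ B0, v0 ∈ B5 → different blocks

P ≁ Q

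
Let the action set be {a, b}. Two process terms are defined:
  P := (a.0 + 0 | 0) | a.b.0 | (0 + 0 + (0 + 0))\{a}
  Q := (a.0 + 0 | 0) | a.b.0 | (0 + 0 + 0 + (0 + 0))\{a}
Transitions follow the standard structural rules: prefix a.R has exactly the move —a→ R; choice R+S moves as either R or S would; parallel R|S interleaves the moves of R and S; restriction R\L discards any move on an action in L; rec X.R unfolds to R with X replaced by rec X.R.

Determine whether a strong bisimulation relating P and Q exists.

Reachable graph of P (6 states):
  p0 = (a.0 + 0 | 0) | a.b.0 | (0 + 0 + (0 + 0))\{a} :: —a→ p1, —a→ p2
  p1 = (a.0 + 0 | 0) | b.0 | (0 + 0 + (0 + 0))\{a} :: —a→ p3, —b→ p4
  p2 = 0 | a.b.0 | (0 + 0 + (0 + 0))\{a} :: —a→ p3
  p3 = 0 | b.0 | (0 + 0 + (0 + 0))\{a} :: —b→ p5
  p4 = (a.0 + 0 | 0) | 0 | (0 + 0 + (0 + 0))\{a} :: —a→ p5
  p5 = 0 | 0 | (0 + 0 + (0 + 0))\{a} :: ·
Reachable graph of Q (6 states):
  q0 = (a.0 + 0 | 0) | a.b.0 | (0 + 0 + 0 + (0 + 0))\{a} :: —a→ q1, —a→ q2
  q1 = (a.0 + 0 | 0) | b.0 | (0 + 0 + 0 + (0 + 0))\{a} :: —a→ q3, —b→ q4
  q2 = 0 | a.b.0 | (0 + 0 + 0 + (0 + 0))\{a} :: —a→ q3
  q3 = 0 | b.0 | (0 + 0 + 0 + (0 + 0))\{a} :: —b→ q5
  q4 = (a.0 + 0 | 0) | 0 | (0 + 0 + 0 + (0 + 0))\{a} :: —a→ q5
  q5 = 0 | 0 | (0 + 0 + 0 + (0 + 0))\{a} :: ·
Partition-refinement fixed point:
  B0 = {p0, q0}
  B1 = {p1, q1}
  B2 = {p4, q4}
  B3 = {p5, q5}
  B4 = {p3, q3}
  B5 = {p2, q2}
p0 ∈ B0, q0 ∈ B0 → same block

YES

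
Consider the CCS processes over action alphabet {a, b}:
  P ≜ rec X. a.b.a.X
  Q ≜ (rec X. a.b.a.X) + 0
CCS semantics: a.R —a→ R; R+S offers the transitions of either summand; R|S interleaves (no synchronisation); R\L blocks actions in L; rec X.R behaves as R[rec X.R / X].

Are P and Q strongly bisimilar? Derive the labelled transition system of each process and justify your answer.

P ~ Q

Reachable graph of P (3 states):
  u0 = rec X. a.b.a.X :: =a=> u1
  u1 = b.a.(rec X. a.b.a.X) :: =b=> u2
  u2 = a.(rec X. a.b.a.X) :: =a=> u0
Reachable graph of Q (4 states):
  v0 = (rec X. a.b.a.X) + 0 :: =a=> v1
  v1 = b.a.(rec X. a.b.a.X) :: =b=> v2
  v2 = a.(rec X. a.b.a.X) :: =a=> v3
  v3 = rec X. a.b.a.X :: =a=> v1
Coarsest stable partition (strong bisimilarity classes):
  B0 = {u0, v0, v3}
  B1 = {u1, v1}
  B2 = {u2, v2}
u0 ∈ B0, v0 ∈ B0 → same block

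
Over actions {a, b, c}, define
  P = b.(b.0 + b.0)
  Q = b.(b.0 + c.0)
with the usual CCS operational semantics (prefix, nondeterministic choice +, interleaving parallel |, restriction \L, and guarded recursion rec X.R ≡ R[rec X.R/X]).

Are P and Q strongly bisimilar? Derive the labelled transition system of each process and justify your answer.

NO

Reachable graph of P (3 states):
  u0 = b.(b.0 + b.0) → —b→ u1
  u1 = b.0 + b.0 → —b→ u2
  u2 = 0 → ∅
Reachable graph of Q (3 states):
  v0 = b.(b.0 + c.0) → —b→ v1
  v1 = b.0 + c.0 → —b→ v2, —c→ v2
  v2 = 0 → ∅
Partition-refinement fixed point:
  B0 = {u0}
  B1 = {u1}
  B2 = {u2, v2}
  B3 = {v0}
  B4 = {v1}
u0 ∈ B0, v0 ∈ B3 → different blocks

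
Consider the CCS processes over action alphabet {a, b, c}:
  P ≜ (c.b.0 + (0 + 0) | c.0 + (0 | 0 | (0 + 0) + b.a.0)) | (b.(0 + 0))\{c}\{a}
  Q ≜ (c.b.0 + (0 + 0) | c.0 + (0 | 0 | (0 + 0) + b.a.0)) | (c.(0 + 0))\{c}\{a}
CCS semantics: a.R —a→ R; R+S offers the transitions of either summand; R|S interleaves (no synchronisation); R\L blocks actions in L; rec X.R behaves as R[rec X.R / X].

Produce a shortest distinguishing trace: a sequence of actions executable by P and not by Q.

bb

Reachable graph of P (10 states):
  u0 = (c.b.0 + (0 + 0) | c.0 + (0 | 0 | (0 + 0) + b.a.0)) | (b.(0 + 0))\{c}\{a} has moves —b→ u1, —b→ u2, —c→ u3, —c→ u4
  u1 = (c.b.0 + (0 + 0) | c.0 + (0 | 0 | (0 + 0) + b.a.0)) | (0 + 0)\{c}\{a} has moves —b→ u5, —c→ u6, —c→ u7
  u2 = a.0 | (b.(0 + 0))\{c}\{a} has moves —a→ u8, —b→ u5
  u3 = (0 + 0) | 0 | (b.(0 + 0))\{c}\{a} has moves —b→ u6
  u4 = b.0 | (b.(0 + 0))\{c}\{a} has moves —b→ u7, —b→ u8
  u5 = a.0 | (0 + 0)\{c}\{a} has moves —a→ u9
  u6 = (0 + 0) | 0 | (0 + 0)\{c}\{a} has moves ·
  u7 = b.0 | (0 + 0)\{c}\{a} has moves —b→ u9
  u8 = 0 | (b.(0 + 0))\{c}\{a} has moves —b→ u9
  u9 = 0 | (0 + 0)\{c}\{a} has moves ·
Reachable graph of Q (5 states):
  v0 = (c.b.0 + (0 + 0) | c.0 + (0 | 0 | (0 + 0) + b.a.0)) | (c.(0 + 0))\{c}\{a} has moves —b→ v1, —c→ v2, —c→ v3
  v1 = a.0 | (c.(0 + 0))\{c}\{a} has moves —a→ v4
  v2 = (0 + 0) | 0 | (c.(0 + 0))\{c}\{a} has moves ·
  v3 = b.0 | (c.(0 + 0))\{c}\{a} has moves —b→ v4
  v4 = 0 | (c.(0 + 0))\{c}\{a} has moves ·
Executing bb from P (initial set {u0}):
  after b @ step 1: {u1, u2}
  after b @ step 2: {u5}
  ✓ P
Executing bb from Q (initial set {v0}):
  after b @ step 1: {v1}
  after b @ step 2: ∅  — Q cannot continue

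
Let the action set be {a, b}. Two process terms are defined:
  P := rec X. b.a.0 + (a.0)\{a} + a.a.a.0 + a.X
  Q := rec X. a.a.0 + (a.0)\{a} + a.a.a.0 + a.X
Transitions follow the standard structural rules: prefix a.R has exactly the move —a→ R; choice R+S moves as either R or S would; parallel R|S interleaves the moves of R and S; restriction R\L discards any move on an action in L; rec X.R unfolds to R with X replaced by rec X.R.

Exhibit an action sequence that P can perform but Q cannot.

b

LTS(P): 4 reachable states
  u0 = rec X. b.a.0 + (a.0)\{a} + a.a.a.0 + a.X → ··a··> u0, ··a··> u1, ··b··> u2
  u1 = a.a.0 → ··a··> u2
  u2 = a.0 → ··a··> u3
  u3 = 0 → ·
LTS(Q): 4 reachable states
  v0 = rec X. a.a.0 + (a.0)\{a} + a.a.a.0 + a.X → ··a··> v0, ··a··> v1, ··a··> v2
  v1 = a.0 → ··a··> v3
  v2 = a.a.0 → ··a··> v1
  v3 = 0 → ·
Executing b from P (initial set {u0}):
  step 1 (b): {u2}
  ✓ P
Executing b from Q (initial set {v0}):
  step 1 (b): ∅ (Q stuck)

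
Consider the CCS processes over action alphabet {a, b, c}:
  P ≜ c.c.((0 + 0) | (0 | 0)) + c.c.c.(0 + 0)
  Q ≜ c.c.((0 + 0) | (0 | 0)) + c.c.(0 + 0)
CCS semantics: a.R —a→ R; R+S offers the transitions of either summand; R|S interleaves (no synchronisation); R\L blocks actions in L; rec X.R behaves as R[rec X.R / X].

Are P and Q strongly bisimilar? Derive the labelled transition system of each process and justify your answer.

LTS(P): 6 reachable states
  m0 = c.c.((0 + 0) | (0 | 0)) + c.c.c.(0 + 0) | ··c··> m1, ··c··> m2
  m1 = c.((0 + 0) | (0 | 0)) | ··c··> m3
  m2 = c.c.(0 + 0) | ··c··> m4
  m3 = (0 + 0) | (0 | 0) | stopped
  m4 = c.(0 + 0) | ··c··> m5
  m5 = 0 + 0 | stopped
LTS(Q): 5 reachable states
  n0 = c.c.((0 + 0) | (0 | 0)) + c.c.(0 + 0) | ··c··> n1, ··c··> n2
  n1 = c.((0 + 0) | (0 | 0)) | ··c··> n3
  n2 = c.(0 + 0) | ··c··> n4
  n3 = (0 + 0) | (0 | 0) | stopped
  n4 = 0 + 0 | stopped
Coarsest stable partition (strong bisimilarity classes):
  B0 = {m0}
  B1 = {m1, m4, n1, n2}
  B2 = {m3, m5, n3, n4}
  B3 = {m2, n0}
m0 ∈ B0, n0 ∈ B3 → different blocks

P ≁ Q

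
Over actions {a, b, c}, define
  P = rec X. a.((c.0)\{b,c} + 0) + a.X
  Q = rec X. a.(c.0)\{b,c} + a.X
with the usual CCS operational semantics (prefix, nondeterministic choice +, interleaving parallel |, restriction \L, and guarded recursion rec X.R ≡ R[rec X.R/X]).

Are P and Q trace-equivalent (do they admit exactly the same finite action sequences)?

Reachable graph of P (2 states):
  u0 = rec X. a.((c.0)\{b,c} + 0) + a.X | -a-> u0, -a-> u1
  u1 = (c.0)\{b,c} + 0 | ∅
Reachable graph of Q (2 states):
  v0 = rec X. a.(c.0)\{b,c} + a.X | -a-> v0, -a-> v1
  v1 = (c.0)\{b,c} | ∅
Coarsest stable partition (strong bisimilarity classes):
  B0 = {u0, v0}
  B1 = {u1, v1}
u0 ∈ B0, v0 ∈ B0 → same block
Bisimilar ⇒ trace-equivalent.

traces(P) = traces(Q)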